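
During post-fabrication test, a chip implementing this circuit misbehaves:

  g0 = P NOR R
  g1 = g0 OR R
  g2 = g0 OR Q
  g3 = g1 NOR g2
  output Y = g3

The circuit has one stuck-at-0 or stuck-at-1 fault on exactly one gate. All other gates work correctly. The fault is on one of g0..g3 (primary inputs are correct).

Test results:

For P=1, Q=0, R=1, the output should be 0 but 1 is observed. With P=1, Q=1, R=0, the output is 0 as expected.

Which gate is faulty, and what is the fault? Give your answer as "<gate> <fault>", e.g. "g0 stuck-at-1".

Fault-free values for test 1 (P=1, Q=0, R=1): g0=0, g1=1, g2=0, g3=0, giving Y=0. Observed 1.
Test 1: faults giving observed 1 are {g1 stuck-at-0, g3 stuck-at-1}.
Test 2 (P=1, Q=1, R=0): fault-free g0=0, g1=0, g2=1, g3=0 → 0; observed 0. Eliminates g3 stuck-at-1.
Only g1 stuck-at-0 is consistent with every test.

g1 stuck-at-0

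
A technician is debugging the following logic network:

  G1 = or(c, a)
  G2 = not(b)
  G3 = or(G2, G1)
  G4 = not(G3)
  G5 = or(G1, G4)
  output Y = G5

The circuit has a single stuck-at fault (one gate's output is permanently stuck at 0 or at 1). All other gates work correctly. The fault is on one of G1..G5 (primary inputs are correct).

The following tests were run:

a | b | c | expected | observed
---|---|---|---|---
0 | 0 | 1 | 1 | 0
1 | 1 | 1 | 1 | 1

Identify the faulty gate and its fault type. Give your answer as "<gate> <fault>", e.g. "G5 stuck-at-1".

Fault-free values for test 1 (a=0, b=0, c=1): G1=1, G2=1, G3=1, G4=0, G5=1, giving Y=1. Observed 0.
Test 1: faults giving observed 0 are {G1 stuck-at-0, G5 stuck-at-0}.
Test 2 (a=1, b=1, c=1): fault-free G1=1, G2=0, G3=1, G4=0, G5=1 → 1; observed 1. Eliminates G5 stuck-at-0.
Only G1 stuck-at-0 is consistent with every test.

G1 stuck-at-0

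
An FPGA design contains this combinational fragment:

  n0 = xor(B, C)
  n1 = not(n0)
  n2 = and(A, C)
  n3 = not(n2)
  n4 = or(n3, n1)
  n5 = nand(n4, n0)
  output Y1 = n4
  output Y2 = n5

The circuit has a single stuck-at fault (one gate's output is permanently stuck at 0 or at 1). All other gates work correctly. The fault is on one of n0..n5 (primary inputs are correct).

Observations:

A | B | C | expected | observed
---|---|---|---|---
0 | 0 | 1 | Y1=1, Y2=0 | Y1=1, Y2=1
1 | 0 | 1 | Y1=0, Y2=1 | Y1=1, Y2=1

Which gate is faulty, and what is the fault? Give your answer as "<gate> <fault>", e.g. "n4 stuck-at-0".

Fault-free values for test 1 (A=0, B=0, C=1): n0=1, n1=0, n2=0, n3=1, n4=1, n5=0, giving Y1=1, Y2=0. Observed Y1=1, Y2=1.
Test 1: faults giving observed Y1=1, Y2=1 are {n0 stuck-at-0, n5 stuck-at-1}.
Test 2 (A=1, B=0, C=1): fault-free n0=1, n1=0, n2=1, n3=0, n4=0, n5=1 → Y1=0, Y2=1; observed Y1=1, Y2=1. Eliminates n5 stuck-at-1.
Only n0 stuck-at-0 is consistent with every test.

n0 stuck-at-0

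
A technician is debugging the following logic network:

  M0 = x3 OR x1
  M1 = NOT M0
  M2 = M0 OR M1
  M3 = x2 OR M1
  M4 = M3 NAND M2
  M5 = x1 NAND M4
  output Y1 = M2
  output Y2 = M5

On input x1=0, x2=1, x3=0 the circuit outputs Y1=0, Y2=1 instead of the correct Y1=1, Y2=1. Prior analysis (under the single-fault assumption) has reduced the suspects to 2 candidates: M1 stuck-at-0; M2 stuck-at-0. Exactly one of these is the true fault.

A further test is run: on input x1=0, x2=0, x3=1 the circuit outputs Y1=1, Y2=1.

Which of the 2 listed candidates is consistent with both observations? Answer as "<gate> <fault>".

M1 stuck-at-0

Evaluate each candidate on input x1=0, x2=0, x3=1:
  M1 stuck-at-0: M0=1, M1=0 [stuck-at-0], M2=1, M3=0, M4=1, M5=1 → Y1=1, Y2=1 — matches
  M2 stuck-at-0: M0=1, M1=0, M2=0 [stuck-at-0], M3=0, M4=1, M5=1 → Y1=0, Y2=1 — eliminated
Only M1 stuck-at-0 reproduces the observed Y1=1, Y2=1.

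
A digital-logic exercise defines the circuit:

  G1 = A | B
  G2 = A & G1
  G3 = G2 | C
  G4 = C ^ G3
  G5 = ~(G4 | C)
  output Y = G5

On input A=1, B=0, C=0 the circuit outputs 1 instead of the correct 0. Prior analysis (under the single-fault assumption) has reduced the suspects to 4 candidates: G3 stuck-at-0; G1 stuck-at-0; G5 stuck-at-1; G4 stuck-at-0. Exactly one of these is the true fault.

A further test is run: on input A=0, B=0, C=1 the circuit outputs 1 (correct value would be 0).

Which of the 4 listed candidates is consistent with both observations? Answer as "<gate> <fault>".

Evaluate each candidate on input A=0, B=0, C=1:
  G3 stuck-at-0: G1=0, G2=0, G3=0 [stuck-at-0], G4=1, G5=0 → 0 — eliminated
  G1 stuck-at-0: G1=0 [stuck-at-0], G2=0, G3=1, G4=0, G5=0 → 0 — eliminated
  G5 stuck-at-1: G1=0, G2=0, G3=1, G4=0, G5=1 [stuck-at-1] → 1 — matches
  G4 stuck-at-0: G1=0, G2=0, G3=1, G4=0 [stuck-at-0], G5=0 → 0 — eliminated
Only G5 stuck-at-1 reproduces the observed 1.

G5 stuck-at-1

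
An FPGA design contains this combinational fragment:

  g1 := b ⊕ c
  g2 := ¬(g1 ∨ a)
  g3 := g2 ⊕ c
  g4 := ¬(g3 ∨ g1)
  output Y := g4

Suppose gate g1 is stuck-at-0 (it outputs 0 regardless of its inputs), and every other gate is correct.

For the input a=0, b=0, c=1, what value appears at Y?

Propagate with g1 forced: g1=0 [stuck-at-0], g2=1, g3=0, g4=1.
So Y = 1. (Without the fault it would be 0.)

1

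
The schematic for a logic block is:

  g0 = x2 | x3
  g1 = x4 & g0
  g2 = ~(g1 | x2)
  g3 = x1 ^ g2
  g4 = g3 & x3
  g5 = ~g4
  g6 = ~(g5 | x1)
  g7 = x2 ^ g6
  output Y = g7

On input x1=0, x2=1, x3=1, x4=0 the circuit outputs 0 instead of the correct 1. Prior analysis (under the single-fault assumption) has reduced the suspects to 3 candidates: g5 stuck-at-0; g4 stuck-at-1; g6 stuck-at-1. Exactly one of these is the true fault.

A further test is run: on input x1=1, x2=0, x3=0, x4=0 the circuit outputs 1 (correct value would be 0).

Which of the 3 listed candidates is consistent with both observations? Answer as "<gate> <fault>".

Evaluate each candidate on input x1=1, x2=0, x3=0, x4=0:
  g5 stuck-at-0: g0=0, g1=0, g2=1, g3=0, g4=0, g5=0 [stuck-at-0], g6=0, g7=0 → 0 — eliminated
  g4 stuck-at-1: g0=0, g1=0, g2=1, g3=0, g4=1 [stuck-at-1], g5=0, g6=0, g7=0 → 0 — eliminated
  g6 stuck-at-1: g0=0, g1=0, g2=1, g3=0, g4=0, g5=1, g6=1 [stuck-at-1], g7=1 → 1 — matches
Only g6 stuck-at-1 reproduces the observed 1.

g6 stuck-at-1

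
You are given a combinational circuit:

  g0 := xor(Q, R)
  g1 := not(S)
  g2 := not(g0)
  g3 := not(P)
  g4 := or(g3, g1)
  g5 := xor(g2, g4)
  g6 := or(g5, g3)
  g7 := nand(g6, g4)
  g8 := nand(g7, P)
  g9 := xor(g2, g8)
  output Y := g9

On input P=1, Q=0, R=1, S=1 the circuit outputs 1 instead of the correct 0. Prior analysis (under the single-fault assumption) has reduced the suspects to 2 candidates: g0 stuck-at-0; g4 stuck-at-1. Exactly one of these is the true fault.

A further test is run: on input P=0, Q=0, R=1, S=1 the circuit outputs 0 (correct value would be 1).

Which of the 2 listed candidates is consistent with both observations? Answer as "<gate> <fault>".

Evaluate each candidate on input P=0, Q=0, R=1, S=1:
  g0 stuck-at-0: g0=0 [stuck-at-0], g1=0, g2=1, g3=1, g4=1, g5=0, g6=1, g7=0, g8=1, g9=0 → 0 — matches
  g4 stuck-at-1: g0=1, g1=0, g2=0, g3=1, g4=1 [stuck-at-1], g5=1, g6=1, g7=0, g8=1, g9=1 → 1 — eliminated
Only g0 stuck-at-0 reproduces the observed 0.

g0 stuck-at-0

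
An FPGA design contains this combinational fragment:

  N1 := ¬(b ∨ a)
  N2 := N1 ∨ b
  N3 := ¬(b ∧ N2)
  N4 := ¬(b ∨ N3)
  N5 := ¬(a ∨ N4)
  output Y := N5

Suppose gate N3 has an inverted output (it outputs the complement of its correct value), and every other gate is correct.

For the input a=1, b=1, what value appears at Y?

Propagate with N3 forced: N1=0, N2=1, N3=1 [inverted output], N4=0, N5=0.
So Y = 0. (Same as the fault-free value — the fault is masked on this input.)

0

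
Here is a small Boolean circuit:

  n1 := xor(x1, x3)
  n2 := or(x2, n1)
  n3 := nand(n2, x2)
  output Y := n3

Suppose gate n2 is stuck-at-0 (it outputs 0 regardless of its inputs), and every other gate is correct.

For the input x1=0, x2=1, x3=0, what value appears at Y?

1

Propagate with n2 forced: n1=0, n2=0 [stuck-at-0], n3=1.
So Y = 1. (Without the fault it would be 0.)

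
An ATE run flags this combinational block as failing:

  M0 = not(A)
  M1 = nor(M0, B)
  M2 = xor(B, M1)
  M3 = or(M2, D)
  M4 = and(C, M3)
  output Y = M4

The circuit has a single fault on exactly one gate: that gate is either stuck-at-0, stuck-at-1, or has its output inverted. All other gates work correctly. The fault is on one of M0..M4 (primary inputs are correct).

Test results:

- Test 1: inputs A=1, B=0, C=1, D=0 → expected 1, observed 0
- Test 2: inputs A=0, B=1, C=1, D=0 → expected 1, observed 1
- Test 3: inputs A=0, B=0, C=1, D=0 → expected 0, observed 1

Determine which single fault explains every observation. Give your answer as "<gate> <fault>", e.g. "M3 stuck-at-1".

M0 inverted output

Fault-free values for test 1 (A=1, B=0, C=1, D=0): M0=0, M1=1, M2=1, M3=1, M4=1, giving Y=1. Observed 0.
Test 1: faults giving observed 0 are {M0 stuck-at-1, M0 inverted output, M1 stuck-at-0, M1 inverted output, M2 stuck-at-0, M2 inverted output, M3 stuck-at-0, M3 inverted output, M4 stuck-at-0, M4 inverted output}.
Test 2 (A=0, B=1, C=1, D=0): fault-free M0=1, M1=0, M2=1, M3=1, M4=1 → 1; observed 1. Eliminates M1 inverted output, M2 stuck-at-0, M2 inverted output, M3 stuck-at-0, M3 inverted output, M4 stuck-at-0, M4 inverted output.
Test 3 (A=0, B=0, C=1, D=0): fault-free M0=1, M1=0, M2=0, M3=0, M4=0 → 0; observed 1. Eliminates M0 stuck-at-1, M1 stuck-at-0.
Only M0 inverted output is consistent with every test.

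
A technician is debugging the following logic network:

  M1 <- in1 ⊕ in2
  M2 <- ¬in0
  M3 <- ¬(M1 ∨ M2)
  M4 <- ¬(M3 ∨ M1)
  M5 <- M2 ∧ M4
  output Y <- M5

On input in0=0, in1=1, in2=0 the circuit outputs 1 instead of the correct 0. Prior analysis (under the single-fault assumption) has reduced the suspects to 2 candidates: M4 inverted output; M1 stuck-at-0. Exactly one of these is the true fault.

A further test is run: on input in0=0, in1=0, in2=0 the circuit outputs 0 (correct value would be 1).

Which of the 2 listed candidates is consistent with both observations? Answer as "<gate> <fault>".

Evaluate each candidate on input in0=0, in1=0, in2=0:
  M4 inverted output: M1=0, M2=1, M3=0, M4=0 [inverted output], M5=0 → 0 — matches
  M1 stuck-at-0: M1=0 [stuck-at-0], M2=1, M3=0, M4=1, M5=1 → 1 — eliminated
Only M4 inverted output reproduces the observed 0.

M4 inverted output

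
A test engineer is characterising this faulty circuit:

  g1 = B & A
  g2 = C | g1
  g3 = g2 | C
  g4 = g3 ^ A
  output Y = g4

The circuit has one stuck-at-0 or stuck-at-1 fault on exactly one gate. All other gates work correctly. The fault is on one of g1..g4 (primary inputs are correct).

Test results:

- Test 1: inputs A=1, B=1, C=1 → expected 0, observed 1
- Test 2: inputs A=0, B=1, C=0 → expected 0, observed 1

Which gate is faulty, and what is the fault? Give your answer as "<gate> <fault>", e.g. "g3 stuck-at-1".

g4 stuck-at-1

Fault-free values for test 1 (A=1, B=1, C=1): g1=1, g2=1, g3=1, g4=0, giving Y=0. Observed 1.
Test 1: faults giving observed 1 are {g3 stuck-at-0, g4 stuck-at-1}.
Test 2 (A=0, B=1, C=0): fault-free g1=0, g2=0, g3=0, g4=0 → 0; observed 1. Eliminates g3 stuck-at-0.
Only g4 stuck-at-1 is consistent with every test.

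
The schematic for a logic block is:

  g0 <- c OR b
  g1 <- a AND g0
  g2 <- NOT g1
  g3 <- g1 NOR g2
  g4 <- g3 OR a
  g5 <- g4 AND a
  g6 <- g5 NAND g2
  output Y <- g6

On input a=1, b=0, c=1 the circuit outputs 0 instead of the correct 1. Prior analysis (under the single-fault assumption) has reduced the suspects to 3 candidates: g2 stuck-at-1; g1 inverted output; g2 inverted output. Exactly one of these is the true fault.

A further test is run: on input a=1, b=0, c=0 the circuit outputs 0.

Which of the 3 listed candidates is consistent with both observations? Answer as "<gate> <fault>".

Evaluate each candidate on input a=1, b=0, c=0:
  g2 stuck-at-1: g0=0, g1=0, g2=1 [stuck-at-1], g3=0, g4=1, g5=1, g6=0 → 0 — matches
  g1 inverted output: g0=0, g1=1 [inverted output], g2=0, g3=0, g4=1, g5=1, g6=1 → 1 — eliminated
  g2 inverted output: g0=0, g1=0, g2=0 [inverted output], g3=1, g4=1, g5=1, g6=1 → 1 — eliminated
Only g2 stuck-at-1 reproduces the observed 0.

g2 stuck-at-1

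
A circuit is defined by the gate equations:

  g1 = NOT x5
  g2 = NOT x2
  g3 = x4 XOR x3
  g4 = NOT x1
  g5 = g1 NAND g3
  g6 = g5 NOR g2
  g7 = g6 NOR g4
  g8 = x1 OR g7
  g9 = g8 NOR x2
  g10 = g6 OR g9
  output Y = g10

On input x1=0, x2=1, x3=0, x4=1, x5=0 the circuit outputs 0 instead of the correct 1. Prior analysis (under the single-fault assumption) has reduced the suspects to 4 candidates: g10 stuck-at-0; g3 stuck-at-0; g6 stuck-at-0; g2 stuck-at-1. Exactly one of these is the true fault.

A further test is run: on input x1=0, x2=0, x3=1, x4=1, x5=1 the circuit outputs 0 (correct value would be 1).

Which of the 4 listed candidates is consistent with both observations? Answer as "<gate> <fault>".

g10 stuck-at-0

Evaluate each candidate on input x1=0, x2=0, x3=1, x4=1, x5=1:
  g10 stuck-at-0: g1=0, g2=1, g3=0, g4=1, g5=1, g6=0, g7=0, g8=0, g9=1, g10=0 [stuck-at-0] → 0 — matches
  g3 stuck-at-0: g1=0, g2=1, g3=0 [stuck-at-0], g4=1, g5=1, g6=0, g7=0, g8=0, g9=1, g10=1 → 1 — eliminated
  g6 stuck-at-0: g1=0, g2=1, g3=0, g4=1, g5=1, g6=0 [stuck-at-0], g7=0, g8=0, g9=1, g10=1 → 1 — eliminated
  g2 stuck-at-1: g1=0, g2=1 [stuck-at-1], g3=0, g4=1, g5=1, g6=0, g7=0, g8=0, g9=1, g10=1 → 1 — eliminated
Only g10 stuck-at-0 reproduces the observed 0.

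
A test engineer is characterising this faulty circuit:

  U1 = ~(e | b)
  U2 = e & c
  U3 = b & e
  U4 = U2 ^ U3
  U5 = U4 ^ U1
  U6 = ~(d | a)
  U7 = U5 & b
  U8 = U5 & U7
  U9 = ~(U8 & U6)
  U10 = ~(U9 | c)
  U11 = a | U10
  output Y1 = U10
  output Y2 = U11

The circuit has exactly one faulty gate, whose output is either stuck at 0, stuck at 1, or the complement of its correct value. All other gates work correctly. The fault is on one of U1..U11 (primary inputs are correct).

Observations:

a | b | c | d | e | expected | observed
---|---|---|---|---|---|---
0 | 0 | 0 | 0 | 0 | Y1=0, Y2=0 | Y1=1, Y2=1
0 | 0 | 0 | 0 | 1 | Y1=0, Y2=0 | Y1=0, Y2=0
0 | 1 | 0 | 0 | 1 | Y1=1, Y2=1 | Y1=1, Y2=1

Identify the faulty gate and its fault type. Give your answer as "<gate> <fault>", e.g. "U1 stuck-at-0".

Fault-free values for test 1 (a=0, b=0, c=0, d=0, e=0): U1=1, U2=0, U3=0, U4=0, U5=1, U6=1, U7=0, U8=0, U9=1, U10=0, U11=0, giving Y1=0, Y2=0. Observed Y1=1, Y2=1.
Test 1: faults giving observed Y1=1, Y2=1 are {U7 stuck-at-1, U7 inverted output, U8 stuck-at-1, U8 inverted output, U9 stuck-at-0, U9 inverted output, U10 stuck-at-1, U10 inverted output}.
Test 2 (a=0, b=0, c=0, d=0, e=1): fault-free U1=0, U2=0, U3=0, U4=0, U5=0, U6=1, U7=0, U8=0, U9=1, U10=0, U11=0 → Y1=0, Y2=0; observed Y1=0, Y2=0. Eliminates U8 stuck-at-1, U8 inverted output, U9 stuck-at-0, U9 inverted output, U10 stuck-at-1, U10 inverted output.
Test 3 (a=0, b=1, c=0, d=0, e=1): fault-free U1=0, U2=0, U3=1, U4=1, U5=1, U6=1, U7=1, U8=1, U9=0, U10=1, U11=1 → Y1=1, Y2=1; observed Y1=1, Y2=1. Eliminates U7 inverted output.
Only U7 stuck-at-1 is consistent with every test.

U7 stuck-at-1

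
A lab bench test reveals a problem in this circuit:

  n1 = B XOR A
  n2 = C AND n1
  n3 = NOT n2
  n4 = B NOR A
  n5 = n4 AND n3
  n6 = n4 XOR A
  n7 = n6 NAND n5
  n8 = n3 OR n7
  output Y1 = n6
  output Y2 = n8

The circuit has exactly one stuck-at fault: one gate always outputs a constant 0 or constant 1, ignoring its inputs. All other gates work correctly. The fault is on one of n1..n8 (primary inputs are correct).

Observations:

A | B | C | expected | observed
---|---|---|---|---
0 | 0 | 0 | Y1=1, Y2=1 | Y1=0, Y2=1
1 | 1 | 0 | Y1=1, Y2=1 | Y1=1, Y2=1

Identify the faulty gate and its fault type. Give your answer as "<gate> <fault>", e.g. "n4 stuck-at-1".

n4 stuck-at-0

Fault-free values for test 1 (A=0, B=0, C=0): n1=0, n2=0, n3=1, n4=1, n5=1, n6=1, n7=0, n8=1, giving Y1=1, Y2=1. Observed Y1=0, Y2=1.
Test 1: faults giving observed Y1=0, Y2=1 are {n4 stuck-at-0, n6 stuck-at-0}.
Test 2 (A=1, B=1, C=0): fault-free n1=0, n2=0, n3=1, n4=0, n5=0, n6=1, n7=1, n8=1 → Y1=1, Y2=1; observed Y1=1, Y2=1. Eliminates n6 stuck-at-0.
Only n4 stuck-at-0 is consistent with every test.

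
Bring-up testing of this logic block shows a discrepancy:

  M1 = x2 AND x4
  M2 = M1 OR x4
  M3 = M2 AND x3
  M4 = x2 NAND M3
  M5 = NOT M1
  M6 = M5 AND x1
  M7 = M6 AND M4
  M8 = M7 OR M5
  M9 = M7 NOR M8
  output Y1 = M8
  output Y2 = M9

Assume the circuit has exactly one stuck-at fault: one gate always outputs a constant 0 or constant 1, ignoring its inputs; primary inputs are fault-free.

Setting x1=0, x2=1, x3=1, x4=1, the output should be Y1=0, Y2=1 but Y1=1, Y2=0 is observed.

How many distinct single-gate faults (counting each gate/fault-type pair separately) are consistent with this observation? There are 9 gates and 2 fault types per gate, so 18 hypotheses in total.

Fault-free: M1=1, M2=1, M3=1, M4=0, M5=0, M6=0, M7=0, M8=0, M9=1 → Y1=0, Y2=1. Observed Y1=1, Y2=0.
  M1: stuck-at-0 ✓; others ✗
  M2: none of the 2 fault types match ✗
  M3: none of the 2 fault types match ✗
  M4: none of the 2 fault types match ✗
  M5: stuck-at-1 ✓; others ✗
  M6: none of the 2 fault types match ✗
  M7: stuck-at-1 ✓; others ✗
  M8: stuck-at-1 ✓; others ✗
  M9: none of the 2 fault types match ✗
Consistent faults: {M1 stuck-at-0, M5 stuck-at-1, M7 stuck-at-1, M8 stuck-at-1} — 4 in all.

4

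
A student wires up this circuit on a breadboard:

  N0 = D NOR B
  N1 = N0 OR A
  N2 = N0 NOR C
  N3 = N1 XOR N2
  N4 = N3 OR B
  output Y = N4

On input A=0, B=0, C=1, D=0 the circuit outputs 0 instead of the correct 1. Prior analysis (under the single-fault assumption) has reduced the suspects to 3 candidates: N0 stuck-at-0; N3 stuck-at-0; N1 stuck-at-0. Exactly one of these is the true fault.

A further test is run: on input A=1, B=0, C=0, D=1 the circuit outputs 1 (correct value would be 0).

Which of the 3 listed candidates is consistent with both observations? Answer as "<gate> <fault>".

Evaluate each candidate on input A=1, B=0, C=0, D=1:
  N0 stuck-at-0: N0=0 [stuck-at-0], N1=1, N2=1, N3=0, N4=0 → 0 — eliminated
  N3 stuck-at-0: N0=0, N1=1, N2=1, N3=0 [stuck-at-0], N4=0 → 0 — eliminated
  N1 stuck-at-0: N0=0, N1=0 [stuck-at-0], N2=1, N3=1, N4=1 → 1 — matches
Only N1 stuck-at-0 reproduces the observed 1.

N1 stuck-at-0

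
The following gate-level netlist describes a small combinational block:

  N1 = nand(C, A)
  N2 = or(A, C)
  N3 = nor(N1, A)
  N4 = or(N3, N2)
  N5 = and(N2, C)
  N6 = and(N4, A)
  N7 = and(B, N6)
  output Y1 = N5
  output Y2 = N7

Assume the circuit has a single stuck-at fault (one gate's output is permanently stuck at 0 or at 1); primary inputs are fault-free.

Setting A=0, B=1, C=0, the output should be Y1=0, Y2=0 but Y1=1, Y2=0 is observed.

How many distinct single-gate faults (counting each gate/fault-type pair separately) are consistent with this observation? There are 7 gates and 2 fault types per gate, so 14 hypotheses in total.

Fault-free: N1=1, N2=0, N3=0, N4=0, N5=0, N6=0, N7=0 → Y1=0, Y2=0. Observed Y1=1, Y2=0.
  N1 stuck-at-0: output Y1=0, Y2=0 ✗
  N1 stuck-at-1: output Y1=0, Y2=0 ✗
  N2 stuck-at-0: output Y1=0, Y2=0 ✗
  N2 stuck-at-1: output Y1=0, Y2=0 ✗
  N3 stuck-at-0: output Y1=0, Y2=0 ✗
  N3 stuck-at-1: output Y1=0, Y2=0 ✗
  N4 stuck-at-0: output Y1=0, Y2=0 ✗
  N4 stuck-at-1: output Y1=0, Y2=0 ✗
  N5 stuck-at-0: output Y1=0, Y2=0 ✗
  N5 stuck-at-1: output Y1=1, Y2=0 ✓
  N6 stuck-at-0: output Y1=0, Y2=0 ✗
  N6 stuck-at-1: output Y1=0, Y2=1 ✗
  N7 stuck-at-0: output Y1=0, Y2=0 ✗
  N7 stuck-at-1: output Y1=0, Y2=1 ✗
Consistent faults: {N5 stuck-at-1} — 1 in all.

1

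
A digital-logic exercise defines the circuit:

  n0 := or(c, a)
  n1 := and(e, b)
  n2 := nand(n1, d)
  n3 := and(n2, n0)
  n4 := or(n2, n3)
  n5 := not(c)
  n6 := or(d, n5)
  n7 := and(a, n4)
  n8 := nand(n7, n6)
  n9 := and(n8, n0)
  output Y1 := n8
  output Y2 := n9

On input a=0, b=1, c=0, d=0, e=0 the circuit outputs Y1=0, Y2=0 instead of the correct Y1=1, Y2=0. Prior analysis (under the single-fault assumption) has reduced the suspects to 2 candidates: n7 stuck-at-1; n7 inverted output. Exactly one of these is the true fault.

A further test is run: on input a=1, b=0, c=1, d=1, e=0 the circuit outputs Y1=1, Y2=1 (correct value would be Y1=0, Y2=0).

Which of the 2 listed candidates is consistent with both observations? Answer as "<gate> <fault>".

Evaluate each candidate on input a=1, b=0, c=1, d=1, e=0:
  n7 stuck-at-1: n0=1, n1=0, n2=1, n3=1, n4=1, n5=0, n6=1, n7=1 [stuck-at-1], n8=0, n9=0 → Y1=0, Y2=0 — eliminated
  n7 inverted output: n0=1, n1=0, n2=1, n3=1, n4=1, n5=0, n6=1, n7=0 [inverted output], n8=1, n9=1 → Y1=1, Y2=1 — matches
Only n7 inverted output reproduces the observed Y1=1, Y2=1.

n7 inverted output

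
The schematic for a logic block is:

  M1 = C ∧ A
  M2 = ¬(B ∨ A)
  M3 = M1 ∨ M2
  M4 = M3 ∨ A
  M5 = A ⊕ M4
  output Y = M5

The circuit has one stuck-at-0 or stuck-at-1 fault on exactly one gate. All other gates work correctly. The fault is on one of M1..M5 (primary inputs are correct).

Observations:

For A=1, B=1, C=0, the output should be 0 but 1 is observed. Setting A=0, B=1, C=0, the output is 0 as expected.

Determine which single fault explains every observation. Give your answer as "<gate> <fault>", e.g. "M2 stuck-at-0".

M4 stuck-at-0

Fault-free values for test 1 (A=1, B=1, C=0): M1=0, M2=0, M3=0, M4=1, M5=0, giving Y=0. Observed 1.
Test 1: faults giving observed 1 are {M4 stuck-at-0, M5 stuck-at-1}.
Test 2 (A=0, B=1, C=0): fault-free M1=0, M2=0, M3=0, M4=0, M5=0 → 0; observed 0. Eliminates M5 stuck-at-1.
Only M4 stuck-at-0 is consistent with every test.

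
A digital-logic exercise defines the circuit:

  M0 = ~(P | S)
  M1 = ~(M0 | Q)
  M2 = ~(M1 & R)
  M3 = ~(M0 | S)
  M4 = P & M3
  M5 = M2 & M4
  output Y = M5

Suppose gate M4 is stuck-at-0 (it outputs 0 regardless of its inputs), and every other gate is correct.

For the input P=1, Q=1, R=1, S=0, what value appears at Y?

Propagate with M4 forced: M0=0, M1=0, M2=1, M3=1, M4=0 [stuck-at-0], M5=0.
So Y = 0. (Without the fault it would be 1.)

0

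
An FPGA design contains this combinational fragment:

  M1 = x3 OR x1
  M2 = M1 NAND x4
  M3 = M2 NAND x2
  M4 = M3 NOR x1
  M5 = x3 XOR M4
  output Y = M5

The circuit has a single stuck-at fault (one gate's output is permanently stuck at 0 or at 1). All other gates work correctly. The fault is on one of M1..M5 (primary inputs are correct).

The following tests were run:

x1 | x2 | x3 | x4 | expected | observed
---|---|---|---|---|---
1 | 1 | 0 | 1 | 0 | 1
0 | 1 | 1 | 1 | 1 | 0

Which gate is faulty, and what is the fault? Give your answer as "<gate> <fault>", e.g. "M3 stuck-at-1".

M4 stuck-at-1

Fault-free values for test 1 (x1=1, x2=1, x3=0, x4=1): M1=1, M2=0, M3=1, M4=0, M5=0, giving Y=0. Observed 1.
Test 1: faults giving observed 1 are {M4 stuck-at-1, M5 stuck-at-1}.
Test 2 (x1=0, x2=1, x3=1, x4=1): fault-free M1=1, M2=0, M3=1, M4=0, M5=1 → 1; observed 0. Eliminates M5 stuck-at-1.
Only M4 stuck-at-1 is consistent with every test.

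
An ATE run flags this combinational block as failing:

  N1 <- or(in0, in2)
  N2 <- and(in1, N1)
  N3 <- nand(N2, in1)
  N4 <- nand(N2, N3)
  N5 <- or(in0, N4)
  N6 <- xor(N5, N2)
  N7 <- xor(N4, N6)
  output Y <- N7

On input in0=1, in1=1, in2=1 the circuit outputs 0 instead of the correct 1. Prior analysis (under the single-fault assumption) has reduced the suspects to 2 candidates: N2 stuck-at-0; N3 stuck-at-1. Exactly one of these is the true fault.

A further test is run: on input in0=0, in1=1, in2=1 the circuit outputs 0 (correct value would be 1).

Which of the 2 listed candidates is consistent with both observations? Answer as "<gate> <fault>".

N2 stuck-at-0

Evaluate each candidate on input in0=0, in1=1, in2=1:
  N2 stuck-at-0: N1=1, N2=0 [stuck-at-0], N3=1, N4=1, N5=1, N6=1, N7=0 → 0 — matches
  N3 stuck-at-1: N1=1, N2=1, N3=1 [stuck-at-1], N4=0, N5=0, N6=1, N7=1 → 1 — eliminated
Only N2 stuck-at-0 reproduces the observed 0.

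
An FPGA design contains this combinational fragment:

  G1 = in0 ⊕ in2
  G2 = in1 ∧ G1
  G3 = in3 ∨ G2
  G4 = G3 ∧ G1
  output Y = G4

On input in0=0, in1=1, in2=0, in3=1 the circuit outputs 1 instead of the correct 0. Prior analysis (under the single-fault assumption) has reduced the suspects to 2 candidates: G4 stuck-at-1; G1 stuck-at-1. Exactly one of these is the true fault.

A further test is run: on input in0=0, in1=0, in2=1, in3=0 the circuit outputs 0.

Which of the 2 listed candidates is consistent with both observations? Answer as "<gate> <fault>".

G1 stuck-at-1

Evaluate each candidate on input in0=0, in1=0, in2=1, in3=0:
  G4 stuck-at-1: G1=1, G2=0, G3=0, G4=1 [stuck-at-1] → 1 — eliminated
  G1 stuck-at-1: G1=1 [stuck-at-1], G2=0, G3=0, G4=0 → 0 — matches
Only G1 stuck-at-1 reproduces the observed 0.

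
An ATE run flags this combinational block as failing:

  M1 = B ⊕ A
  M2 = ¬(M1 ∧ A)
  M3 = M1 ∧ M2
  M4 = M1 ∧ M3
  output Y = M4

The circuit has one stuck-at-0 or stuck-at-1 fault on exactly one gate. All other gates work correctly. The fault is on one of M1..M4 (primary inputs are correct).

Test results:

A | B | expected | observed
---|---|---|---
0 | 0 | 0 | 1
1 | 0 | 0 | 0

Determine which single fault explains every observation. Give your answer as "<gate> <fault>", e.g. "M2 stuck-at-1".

M1 stuck-at-1

Fault-free values for test 1 (A=0, B=0): M1=0, M2=1, M3=0, M4=0, giving Y=0. Observed 1.
Test 1: faults giving observed 1 are {M1 stuck-at-1, M4 stuck-at-1}.
Test 2 (A=1, B=0): fault-free M1=1, M2=0, M3=0, M4=0 → 0; observed 0. Eliminates M4 stuck-at-1.
Only M1 stuck-at-1 is consistent with every test.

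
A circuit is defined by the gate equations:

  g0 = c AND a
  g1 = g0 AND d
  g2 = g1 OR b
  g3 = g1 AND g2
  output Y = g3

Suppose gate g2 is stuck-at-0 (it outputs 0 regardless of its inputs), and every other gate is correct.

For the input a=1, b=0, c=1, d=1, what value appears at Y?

Propagate with g2 forced: g0=1, g1=1, g2=0 [stuck-at-0], g3=0.
So Y = 0. (Without the fault it would be 1.)

0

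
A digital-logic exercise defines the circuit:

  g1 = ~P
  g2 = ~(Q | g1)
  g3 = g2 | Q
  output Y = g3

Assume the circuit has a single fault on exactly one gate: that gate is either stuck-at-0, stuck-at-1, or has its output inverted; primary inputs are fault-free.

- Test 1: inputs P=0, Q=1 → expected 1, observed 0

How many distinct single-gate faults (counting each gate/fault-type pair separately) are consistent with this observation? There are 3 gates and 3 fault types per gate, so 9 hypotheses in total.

Fault-free: g1=1, g2=0, g3=1 → 1. Observed 0.
  g1 stuck-at-0: output 1 ✗
  g1 stuck-at-1: output 1 ✗
  g1 inverted output: output 1 ✗
  g2 stuck-at-0: output 1 ✗
  g2 stuck-at-1: output 1 ✗
  g2 inverted output: output 1 ✗
  g3 stuck-at-0: output 0 ✓
  g3 stuck-at-1: output 1 ✗
  g3 inverted output: output 0 ✓
Consistent faults: {g3 stuck-at-0, g3 inverted output} — 2 in all.

2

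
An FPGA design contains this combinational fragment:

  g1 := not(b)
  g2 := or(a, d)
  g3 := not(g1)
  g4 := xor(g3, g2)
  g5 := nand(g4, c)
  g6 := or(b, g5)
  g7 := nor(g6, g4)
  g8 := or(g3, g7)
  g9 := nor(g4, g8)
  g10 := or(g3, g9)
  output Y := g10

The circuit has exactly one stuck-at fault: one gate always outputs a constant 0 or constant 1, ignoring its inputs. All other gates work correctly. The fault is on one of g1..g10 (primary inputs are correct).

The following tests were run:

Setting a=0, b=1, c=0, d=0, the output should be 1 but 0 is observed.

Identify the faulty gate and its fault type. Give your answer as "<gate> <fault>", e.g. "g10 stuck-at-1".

g10 stuck-at-0

Fault-free values for test 1 (a=0, b=1, c=0, d=0): g1=0, g2=0, g3=1, g4=1, g5=1, g6=1, g7=0, g8=1, g9=0, g10=1, giving Y=1. Observed 0.
Test 1: faults giving observed 0 are {g10 stuck-at-0}.
Only g10 stuck-at-0 is consistent with every test.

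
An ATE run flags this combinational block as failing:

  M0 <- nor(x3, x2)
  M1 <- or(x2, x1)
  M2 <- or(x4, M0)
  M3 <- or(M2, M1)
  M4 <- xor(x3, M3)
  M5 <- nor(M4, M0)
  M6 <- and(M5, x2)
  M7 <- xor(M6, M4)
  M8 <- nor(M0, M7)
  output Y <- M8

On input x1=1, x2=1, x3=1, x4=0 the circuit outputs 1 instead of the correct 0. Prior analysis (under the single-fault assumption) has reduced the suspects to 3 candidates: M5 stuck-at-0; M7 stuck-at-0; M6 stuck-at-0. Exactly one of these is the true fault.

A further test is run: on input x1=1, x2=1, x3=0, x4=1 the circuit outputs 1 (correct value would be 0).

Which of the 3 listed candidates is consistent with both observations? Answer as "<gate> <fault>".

M7 stuck-at-0

Evaluate each candidate on input x1=1, x2=1, x3=0, x4=1:
  M5 stuck-at-0: M0=0, M1=1, M2=1, M3=1, M4=1, M5=0 [stuck-at-0], M6=0, M7=1, M8=0 → 0 — eliminated
  M7 stuck-at-0: M0=0, M1=1, M2=1, M3=1, M4=1, M5=0, M6=0, M7=0 [stuck-at-0], M8=1 → 1 — matches
  M6 stuck-at-0: M0=0, M1=1, M2=1, M3=1, M4=1, M5=0, M6=0 [stuck-at-0], M7=1, M8=0 → 0 — eliminated
Only M7 stuck-at-0 reproduces the observed 1.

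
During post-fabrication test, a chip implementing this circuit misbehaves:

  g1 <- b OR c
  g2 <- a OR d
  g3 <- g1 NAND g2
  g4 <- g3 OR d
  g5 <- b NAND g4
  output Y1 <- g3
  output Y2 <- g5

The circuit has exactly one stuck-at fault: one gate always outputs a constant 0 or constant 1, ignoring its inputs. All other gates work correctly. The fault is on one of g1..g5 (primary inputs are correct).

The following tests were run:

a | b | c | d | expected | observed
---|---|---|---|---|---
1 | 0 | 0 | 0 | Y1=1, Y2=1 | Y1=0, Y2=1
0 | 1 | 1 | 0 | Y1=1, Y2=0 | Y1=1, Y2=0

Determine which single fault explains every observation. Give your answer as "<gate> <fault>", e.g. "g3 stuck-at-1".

g1 stuck-at-1

Fault-free values for test 1 (a=1, b=0, c=0, d=0): g1=0, g2=1, g3=1, g4=1, g5=1, giving Y1=1, Y2=1. Observed Y1=0, Y2=1.
Test 1: faults giving observed Y1=0, Y2=1 are {g1 stuck-at-1, g3 stuck-at-0}.
Test 2 (a=0, b=1, c=1, d=0): fault-free g1=1, g2=0, g3=1, g4=1, g5=0 → Y1=1, Y2=0; observed Y1=1, Y2=0. Eliminates g3 stuck-at-0.
Only g1 stuck-at-1 is consistent with every test.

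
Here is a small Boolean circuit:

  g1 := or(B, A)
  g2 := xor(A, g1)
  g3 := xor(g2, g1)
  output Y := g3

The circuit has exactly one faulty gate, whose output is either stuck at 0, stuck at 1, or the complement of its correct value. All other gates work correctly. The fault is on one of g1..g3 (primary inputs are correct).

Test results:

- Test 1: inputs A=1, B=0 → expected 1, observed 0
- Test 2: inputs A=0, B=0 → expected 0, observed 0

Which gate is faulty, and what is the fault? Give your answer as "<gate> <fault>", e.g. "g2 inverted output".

Fault-free values for test 1 (A=1, B=0): g1=1, g2=0, g3=1, giving Y=1. Observed 0.
Test 1: faults giving observed 0 are {g2 stuck-at-1, g2 inverted output, g3 stuck-at-0, g3 inverted output}.
Test 2 (A=0, B=0): fault-free g1=0, g2=0, g3=0 → 0; observed 0. Eliminates g2 stuck-at-1, g2 inverted output, g3 inverted output.
Only g3 stuck-at-0 is consistent with every test.

g3 stuck-at-0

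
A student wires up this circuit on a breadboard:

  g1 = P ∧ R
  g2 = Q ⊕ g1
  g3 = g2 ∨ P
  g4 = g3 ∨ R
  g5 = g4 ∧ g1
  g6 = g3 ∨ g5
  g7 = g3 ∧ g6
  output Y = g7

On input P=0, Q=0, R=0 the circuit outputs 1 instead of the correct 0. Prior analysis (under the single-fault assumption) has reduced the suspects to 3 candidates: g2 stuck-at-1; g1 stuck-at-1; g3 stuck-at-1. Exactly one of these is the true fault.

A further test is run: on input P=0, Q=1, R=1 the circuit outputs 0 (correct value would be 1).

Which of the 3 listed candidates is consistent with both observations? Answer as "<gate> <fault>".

g1 stuck-at-1

Evaluate each candidate on input P=0, Q=1, R=1:
  g2 stuck-at-1: g1=0, g2=1 [stuck-at-1], g3=1, g4=1, g5=0, g6=1, g7=1 → 1 — eliminated
  g1 stuck-at-1: g1=1 [stuck-at-1], g2=0, g3=0, g4=1, g5=1, g6=1, g7=0 → 0 — matches
  g3 stuck-at-1: g1=0, g2=1, g3=1 [stuck-at-1], g4=1, g5=0, g6=1, g7=1 → 1 — eliminated
Only g1 stuck-at-1 reproduces the observed 0.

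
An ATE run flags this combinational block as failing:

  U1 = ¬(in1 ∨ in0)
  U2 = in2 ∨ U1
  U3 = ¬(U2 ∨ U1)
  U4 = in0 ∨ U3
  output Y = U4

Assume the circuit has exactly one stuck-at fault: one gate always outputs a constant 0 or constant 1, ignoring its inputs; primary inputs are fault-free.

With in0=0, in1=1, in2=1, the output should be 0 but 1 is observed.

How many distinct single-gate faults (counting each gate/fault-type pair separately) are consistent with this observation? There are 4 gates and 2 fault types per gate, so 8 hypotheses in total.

3

Fault-free: U1=0, U2=1, U3=0, U4=0 → 0. Observed 1.
  U1 stuck-at-0: output 0 ✗
  U1 stuck-at-1: output 0 ✗
  U2 stuck-at-0: output 1 ✓
  U2 stuck-at-1: output 0 ✗
  U3 stuck-at-0: output 0 ✗
  U3 stuck-at-1: output 1 ✓
  U4 stuck-at-0: output 0 ✗
  U4 stuck-at-1: output 1 ✓
Consistent faults: {U2 stuck-at-0, U3 stuck-at-1, U4 stuck-at-1} — 3 in all.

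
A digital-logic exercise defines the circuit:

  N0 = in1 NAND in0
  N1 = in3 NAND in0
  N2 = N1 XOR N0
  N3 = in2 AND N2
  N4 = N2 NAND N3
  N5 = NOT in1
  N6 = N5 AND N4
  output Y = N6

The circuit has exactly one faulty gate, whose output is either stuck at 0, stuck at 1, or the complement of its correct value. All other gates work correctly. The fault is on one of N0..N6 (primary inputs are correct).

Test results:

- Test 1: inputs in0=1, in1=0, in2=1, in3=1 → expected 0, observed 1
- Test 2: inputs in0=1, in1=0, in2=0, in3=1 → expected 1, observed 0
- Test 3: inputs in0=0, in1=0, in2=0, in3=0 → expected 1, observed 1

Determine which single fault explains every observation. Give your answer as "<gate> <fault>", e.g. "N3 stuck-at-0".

Fault-free values for test 1 (in0=1, in1=0, in2=1, in3=1): N0=1, N1=0, N2=1, N3=1, N4=0, N5=1, N6=0, giving Y=0. Observed 1.
Test 1: faults giving observed 1 are {N0 stuck-at-0, N0 inverted output, N1 stuck-at-1, N1 inverted output, N2 stuck-at-0, N2 inverted output, N3 stuck-at-0, N3 inverted output, N4 stuck-at-1, N4 inverted output, N6 stuck-at-1, N6 inverted output}.
Test 2 (in0=1, in1=0, in2=0, in3=1): fault-free N0=1, N1=0, N2=1, N3=0, N4=1, N5=1, N6=1 → 1; observed 0. Eliminates N0 stuck-at-0, N0 inverted output, N1 stuck-at-1, N1 inverted output, N2 stuck-at-0, N2 inverted output, N3 stuck-at-0, N4 stuck-at-1, N6 stuck-at-1.
Test 3 (in0=0, in1=0, in2=0, in3=0): fault-free N0=1, N1=1, N2=0, N3=0, N4=1, N5=1, N6=1 → 1; observed 1. Eliminates N4 inverted output, N6 inverted output.
Only N3 inverted output is consistent with every test.

N3 inverted output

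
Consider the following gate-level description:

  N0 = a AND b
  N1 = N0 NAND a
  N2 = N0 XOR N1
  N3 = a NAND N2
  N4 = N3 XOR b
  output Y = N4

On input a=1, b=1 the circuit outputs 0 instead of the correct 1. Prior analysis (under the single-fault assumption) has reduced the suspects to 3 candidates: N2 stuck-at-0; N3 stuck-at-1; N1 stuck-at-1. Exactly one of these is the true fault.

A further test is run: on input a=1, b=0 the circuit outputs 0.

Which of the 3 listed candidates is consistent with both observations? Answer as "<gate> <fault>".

Evaluate each candidate on input a=1, b=0:
  N2 stuck-at-0: N0=0, N1=1, N2=0 [stuck-at-0], N3=1, N4=1 → 1 — eliminated
  N3 stuck-at-1: N0=0, N1=1, N2=1, N3=1 [stuck-at-1], N4=1 → 1 — eliminated
  N1 stuck-at-1: N0=0, N1=1 [stuck-at-1], N2=1, N3=0, N4=0 → 0 — matches
Only N1 stuck-at-1 reproduces the observed 0.

N1 stuck-at-1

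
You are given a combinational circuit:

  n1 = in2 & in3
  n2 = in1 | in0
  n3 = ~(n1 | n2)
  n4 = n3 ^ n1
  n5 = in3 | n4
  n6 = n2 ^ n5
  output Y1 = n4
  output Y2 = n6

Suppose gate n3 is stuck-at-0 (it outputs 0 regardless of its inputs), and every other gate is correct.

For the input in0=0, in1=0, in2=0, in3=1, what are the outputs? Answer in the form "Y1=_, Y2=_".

Y1=0, Y2=1

Propagate with n3 forced: n1=0, n2=0, n3=0 [stuck-at-0], n4=0, n5=1, n6=1.
So the outputs are Y1=0, Y2=1. (Without the fault they would be Y1=1, Y2=1.)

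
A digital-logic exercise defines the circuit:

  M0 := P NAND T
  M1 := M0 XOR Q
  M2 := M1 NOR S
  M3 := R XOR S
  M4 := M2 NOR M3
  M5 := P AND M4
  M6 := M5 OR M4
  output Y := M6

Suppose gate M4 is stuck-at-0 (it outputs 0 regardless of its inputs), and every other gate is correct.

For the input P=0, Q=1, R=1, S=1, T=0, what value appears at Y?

Propagate with M4 forced: M0=1, M1=0, M2=0, M3=0, M4=0 [stuck-at-0], M5=0, M6=0.
So Y = 0. (Without the fault it would be 1.)

0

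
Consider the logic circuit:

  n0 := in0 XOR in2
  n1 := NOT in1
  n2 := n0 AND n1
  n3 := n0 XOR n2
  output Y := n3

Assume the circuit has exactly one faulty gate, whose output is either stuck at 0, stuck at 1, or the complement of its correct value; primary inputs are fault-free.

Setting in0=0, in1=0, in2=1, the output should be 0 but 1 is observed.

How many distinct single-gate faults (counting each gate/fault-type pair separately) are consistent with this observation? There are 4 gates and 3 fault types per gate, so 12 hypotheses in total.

6

Fault-free: n0=1, n1=1, n2=1, n3=0 → 0. Observed 1.
  n0 stuck-at-0: output 0 ✗
  n0 stuck-at-1: output 0 ✗
  n0 inverted output: output 0 ✗
  n1 stuck-at-0: output 1 ✓
  n1 stuck-at-1: output 0 ✗
  n1 inverted output: output 1 ✓
  n2 stuck-at-0: output 1 ✓
  n2 stuck-at-1: output 0 ✗
  n2 inverted output: output 1 ✓
  n3 stuck-at-0: output 0 ✗
  n3 stuck-at-1: output 1 ✓
  n3 inverted output: output 1 ✓
Consistent faults: {n1 stuck-at-0, n1 inverted output, n2 stuck-at-0, n2 inverted output, n3 stuck-at-1, n3 inverted output} — 6 in all.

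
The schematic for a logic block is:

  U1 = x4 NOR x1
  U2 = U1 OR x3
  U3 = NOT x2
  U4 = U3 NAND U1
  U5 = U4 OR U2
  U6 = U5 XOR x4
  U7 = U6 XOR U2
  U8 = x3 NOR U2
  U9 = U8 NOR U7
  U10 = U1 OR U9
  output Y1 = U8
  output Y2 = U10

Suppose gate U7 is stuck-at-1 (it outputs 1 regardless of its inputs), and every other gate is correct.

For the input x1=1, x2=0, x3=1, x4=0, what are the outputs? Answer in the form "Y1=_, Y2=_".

Propagate with U7 forced: U1=0, U2=1, U3=1, U4=1, U5=1, U6=1, U7=1 [stuck-at-1], U8=0, U9=0, U10=0.
So the outputs are Y1=0, Y2=0. (Without the fault they would be Y1=0, Y2=1.)

Y1=0, Y2=0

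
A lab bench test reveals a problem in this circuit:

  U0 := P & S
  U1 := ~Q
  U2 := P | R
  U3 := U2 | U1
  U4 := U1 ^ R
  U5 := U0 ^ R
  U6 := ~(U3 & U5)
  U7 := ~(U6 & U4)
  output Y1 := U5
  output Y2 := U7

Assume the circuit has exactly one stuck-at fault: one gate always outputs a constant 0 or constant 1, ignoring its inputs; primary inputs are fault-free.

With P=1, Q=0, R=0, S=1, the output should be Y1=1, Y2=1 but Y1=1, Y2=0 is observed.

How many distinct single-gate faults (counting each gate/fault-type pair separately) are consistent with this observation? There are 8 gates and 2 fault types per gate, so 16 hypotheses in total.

3

Fault-free: U0=1, U1=1, U2=1, U3=1, U4=1, U5=1, U6=0, U7=1 → Y1=1, Y2=1. Observed Y1=1, Y2=0.
  U0: none of the 2 fault types match ✗
  U1: none of the 2 fault types match ✗
  U2: none of the 2 fault types match ✗
  U3: stuck-at-0 ✓; others ✗
  U4: none of the 2 fault types match ✗
  U5: none of the 2 fault types match ✗
  U6: stuck-at-1 ✓; others ✗
  U7: stuck-at-0 ✓; others ✗
Consistent faults: {U3 stuck-at-0, U6 stuck-at-1, U7 stuck-at-0} — 3 in all.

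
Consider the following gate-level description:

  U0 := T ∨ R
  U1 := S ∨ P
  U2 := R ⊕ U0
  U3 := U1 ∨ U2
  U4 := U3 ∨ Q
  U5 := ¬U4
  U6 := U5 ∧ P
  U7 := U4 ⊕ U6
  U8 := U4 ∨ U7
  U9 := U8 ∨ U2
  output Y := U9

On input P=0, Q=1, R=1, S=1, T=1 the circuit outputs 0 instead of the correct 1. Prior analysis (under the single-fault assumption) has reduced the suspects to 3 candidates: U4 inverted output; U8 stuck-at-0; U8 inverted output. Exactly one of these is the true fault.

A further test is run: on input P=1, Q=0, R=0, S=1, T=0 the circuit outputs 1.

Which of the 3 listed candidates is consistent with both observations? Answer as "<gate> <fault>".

Evaluate each candidate on input P=1, Q=0, R=0, S=1, T=0:
  U4 inverted output: U0=0, U1=1, U2=0, U3=1, U4=0 [inverted output], U5=1, U6=1, U7=1, U8=1, U9=1 → 1 — matches
  U8 stuck-at-0: U0=0, U1=1, U2=0, U3=1, U4=1, U5=0, U6=0, U7=1, U8=0 [stuck-at-0], U9=0 → 0 — eliminated
  U8 inverted output: U0=0, U1=1, U2=0, U3=1, U4=1, U5=0, U6=0, U7=1, U8=0 [inverted output], U9=0 → 0 — eliminated
Only U4 inverted output reproduces the observed 1.

U4 inverted output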